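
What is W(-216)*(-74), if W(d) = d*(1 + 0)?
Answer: 15984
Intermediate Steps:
W(d) = d (W(d) = d*1 = d)
W(-216)*(-74) = -216*(-74) = 15984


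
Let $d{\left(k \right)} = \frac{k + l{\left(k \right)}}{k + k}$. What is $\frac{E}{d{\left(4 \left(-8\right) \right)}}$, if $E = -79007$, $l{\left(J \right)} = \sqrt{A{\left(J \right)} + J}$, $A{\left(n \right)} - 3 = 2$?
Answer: $- \frac{161806336}{1051} - \frac{15169344 i \sqrt{3}}{1051} \approx -1.5395 \cdot 10^{5} - 24999.0 i$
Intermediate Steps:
$A{\left(n \right)} = 5$ ($A{\left(n \right)} = 3 + 2 = 5$)
$l{\left(J \right)} = \sqrt{5 + J}$
$d{\left(k \right)} = \frac{k + \sqrt{5 + k}}{2 k}$ ($d{\left(k \right)} = \frac{k + \sqrt{5 + k}}{k + k} = \frac{k + \sqrt{5 + k}}{2 k}$)
$\frac{E}{d{\left(4 \left(-8\right) \right)}} = - \frac{79007}{\frac{1}{2} \frac{1}{4 \left(-8\right)} \left(4 \left(-8\right) + \sqrt{5 + 4 \left(-8\right)}\right)} = - \frac{79007}{\frac{1}{2} \frac{1}{-32} \left(-32 + \sqrt{5 - 32}\right)} = - \frac{79007}{\frac{1}{2} \left(- \frac{1}{32}\right) \left(-32 + \sqrt{-27}\right)} = - \frac{79007}{\frac{1}{2} \left(- \frac{1}{32}\right) \left(-32 + 3 i \sqrt{3}\right)} = - \frac{79007}{\frac{1}{2} - \frac{3 i \sqrt{3}}{64}}$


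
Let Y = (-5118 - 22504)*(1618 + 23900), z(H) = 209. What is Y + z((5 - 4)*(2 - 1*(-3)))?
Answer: -704857987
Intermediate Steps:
Y = -704858196 (Y = -27622*25518 = -704858196)
Y + z((5 - 4)*(2 - 1*(-3))) = -704858196 + 209 = -704857987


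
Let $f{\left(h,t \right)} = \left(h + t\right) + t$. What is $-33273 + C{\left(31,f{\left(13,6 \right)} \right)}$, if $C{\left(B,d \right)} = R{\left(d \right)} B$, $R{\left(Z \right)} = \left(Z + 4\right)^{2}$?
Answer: $-7202$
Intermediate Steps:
$R{\left(Z \right)} = \left(4 + Z\right)^{2}$
$f{\left(h,t \right)} = h + 2 t$
$C{\left(B,d \right)} = B \left(4 + d\right)^{2}$ ($C{\left(B,d \right)} = \left(4 + d\right)^{2} B = B \left(4 + d\right)^{2}$)
$-33273 + C{\left(31,f{\left(13,6 \right)} \right)} = -33273 + 31 \left(4 + \left(13 + 2 \cdot 6\right)\right)^{2} = -33273 + 31 \left(4 + \left(13 + 12\right)\right)^{2} = -33273 + 31 \left(4 + 25\right)^{2} = -33273 + 31 \cdot 29^{2} = -33273 + 31 \cdot 841 = -33273 + 26071 = -7202$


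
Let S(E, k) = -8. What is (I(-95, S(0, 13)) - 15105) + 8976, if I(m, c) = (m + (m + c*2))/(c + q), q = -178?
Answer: -569894/93 ≈ -6127.9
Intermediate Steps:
I(m, c) = (2*c + 2*m)/(-178 + c) (I(m, c) = (m + (m + c*2))/(c - 178) = (m + (m + 2*c))/(-178 + c) = (2*c + 2*m)/(-178 + c))
(I(-95, S(0, 13)) - 15105) + 8976 = (2*(-8 - 95)/(-178 - 8) - 15105) + 8976 = (2*(-103)/(-186) - 15105) + 8976 = (2*(-1/186)*(-103) - 15105) + 8976 = (103/93 - 15105) + 8976 = -1404662/93 + 8976 = -569894/93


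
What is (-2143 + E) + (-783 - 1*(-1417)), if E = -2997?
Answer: -4506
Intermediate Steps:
(-2143 + E) + (-783 - 1*(-1417)) = (-2143 - 2997) + (-783 - 1*(-1417)) = -5140 + (-783 + 1417) = -5140 + 634 = -4506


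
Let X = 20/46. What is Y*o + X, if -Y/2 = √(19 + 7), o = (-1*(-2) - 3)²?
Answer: 10/23 - 2*√26 ≈ -9.7633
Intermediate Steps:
o = 1 (o = (2 - 3)² = (-1)² = 1)
Y = -2*√26 (Y = -2*√(19 + 7) = -2*√26 ≈ -10.198)
X = 10/23 (X = 20*(1/46) = 10/23 ≈ 0.43478)
Y*o + X = -2*√26*1 + 10/23 = -2*√26 + 10/23 = 10/23 - 2*√26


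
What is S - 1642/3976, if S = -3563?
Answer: -7084065/1988 ≈ -3563.4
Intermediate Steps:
S - 1642/3976 = -3563 - 1642/3976 = -3563 - 1*821/1988 = -3563 - 821/1988 = -7084065/1988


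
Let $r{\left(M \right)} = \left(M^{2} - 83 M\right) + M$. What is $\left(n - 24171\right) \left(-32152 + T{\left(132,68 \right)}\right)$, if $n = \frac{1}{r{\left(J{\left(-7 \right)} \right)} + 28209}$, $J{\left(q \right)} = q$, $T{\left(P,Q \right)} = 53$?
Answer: $\frac{22369737600829}{28832} \approx 7.7587 \cdot 10^{8}$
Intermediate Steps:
$r{\left(M \right)} = M^{2} - 82 M$
$n = \frac{1}{28832}$ ($n = \frac{1}{- 7 \left(-82 - 7\right) + 28209} = \frac{1}{\left(-7\right) \left(-89\right) + 28209} = \frac{1}{623 + 28209} = \frac{1}{28832} \approx 3.4684 \cdot 10^{-5}$)
$\left(n - 24171\right) \left(-32152 + T{\left(132,68 \right)}\right) = \left(\frac{1}{28832} - 24171\right) \left(-32152 + 53\right) = \left(- \frac{696898271}{28832}\right) \left(-32099\right) = \frac{22369737600829}{28832}$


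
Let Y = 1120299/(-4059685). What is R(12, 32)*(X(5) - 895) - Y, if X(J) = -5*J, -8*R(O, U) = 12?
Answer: 5603485599/4059685 ≈ 1380.3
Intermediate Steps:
R(O, U) = -3/2 (R(O, U) = -⅛*12 = -3/2)
Y = -1120299/4059685 (Y = 1120299*(-1/4059685) = -1120299/4059685 ≈ -0.27596)
R(12, 32)*(X(5) - 895) - Y = -3*(-5*5 - 895)/2 - 1*(-1120299/4059685) = -3*(-25 - 895)/2 + 1120299/4059685 = -3/2*(-920) + 1120299/4059685 = 1380 + 1120299/4059685 = 5603485599/4059685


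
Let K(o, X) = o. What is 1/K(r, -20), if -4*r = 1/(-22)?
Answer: 88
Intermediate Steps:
r = 1/88 (r = -1/4/(-22) = -1/4*(-1/22) = 1/88 ≈ 0.011364)
1/K(r, -20) = 1/(1/88) = 88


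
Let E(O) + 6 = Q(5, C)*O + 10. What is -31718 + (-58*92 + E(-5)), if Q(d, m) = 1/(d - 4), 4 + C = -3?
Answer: -37055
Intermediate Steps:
C = -7 (C = -4 - 3 = -7)
Q(d, m) = 1/(-4 + d)
E(O) = 4 + O (E(O) = -6 + (O/(-4 + 5) + 10) = -6 + (O/1 + 10) = -6 + (1*O + 10) = -6 + (O + 10) = -6 + (10 + O) = 4 + O)
-31718 + (-58*92 + E(-5)) = -31718 + (-58*92 + (4 - 5)) = -31718 + (-5336 - 1) = -31718 - 5337 = -37055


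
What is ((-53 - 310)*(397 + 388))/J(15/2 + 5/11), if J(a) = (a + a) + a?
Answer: -417934/35 ≈ -11941.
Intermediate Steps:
J(a) = 3*a (J(a) = 2*a + a = 3*a)
((-53 - 310)*(397 + 388))/J(15/2 + 5/11) = ((-53 - 310)*(397 + 388))/((3*(15/2 + 5/11))) = (-363*785)/((3*(15*(1/2) + 5*(1/11)))) = -284955*1/(3*(15/2 + 5/11)) = -284955/(3*(175/22)) = -284955/525/22 = -284955*22/525 = -417934/35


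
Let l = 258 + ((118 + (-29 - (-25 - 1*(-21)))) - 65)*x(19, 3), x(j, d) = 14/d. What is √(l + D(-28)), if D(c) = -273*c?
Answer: √72294/3 ≈ 89.625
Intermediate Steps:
l = 1166/3 (l = 258 + ((118 + (-29 - (-25 - 1*(-21)))) - 65)*(14/3) = 258 + ((118 + (-29 - (-25 + 21))) - 65)*(14*(⅓)) = 258 + ((118 + (-29 - 1*(-4))) - 65)*(14/3) = 258 + ((118 + (-29 + 4)) - 65)*(14/3) = 258 + ((118 - 25) - 65)*(14/3) = 258 + (93 - 65)*(14/3) = 258 + 28*(14/3) = 258 + 392/3 = 1166/3 ≈ 388.67)
√(l + D(-28)) = √(1166/3 - 273*(-28)) = √(1166/3 + 7644) = √(24098/3) = √72294/3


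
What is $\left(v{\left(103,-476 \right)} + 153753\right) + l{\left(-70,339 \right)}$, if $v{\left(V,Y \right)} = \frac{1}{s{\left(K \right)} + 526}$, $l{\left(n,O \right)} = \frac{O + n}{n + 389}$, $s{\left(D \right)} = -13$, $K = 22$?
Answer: $\frac{25161355507}{163647} \approx 1.5375 \cdot 10^{5}$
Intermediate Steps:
$l{\left(n,O \right)} = \frac{O + n}{389 + n}$
$v{\left(V,Y \right)} = \frac{1}{513}$ ($v{\left(V,Y \right)} = \frac{1}{-13 + 526} = \frac{1}{513}$)
$\left(v{\left(103,-476 \right)} + 153753\right) + l{\left(-70,339 \right)} = \left(\frac{1}{513} + 153753\right) + \frac{339 - 70}{389 - 70} = \frac{78875290}{513} + \frac{1}{319} \cdot 269 = \frac{78875290}{513} + \frac{269}{319} = \frac{25161355507}{163647}$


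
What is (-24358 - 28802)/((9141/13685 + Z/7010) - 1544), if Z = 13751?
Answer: 1019947429200/29573303111 ≈ 34.489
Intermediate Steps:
(-24358 - 28802)/((9141/13685 + Z/7010) - 1544) = (-24358 - 28802)/((9141/13685 + 13751/7010) - 1544) = -53160/((9141*(1/13685) + 13751*(1/7010)) - 1544) = -53160/((9141/13685 + 13751/7010) - 1544) = -53160/(50452169/19186370 - 1544) = -53160/(-29573303111/19186370) = -53160*(-19186370/29573303111) = 1019947429200/29573303111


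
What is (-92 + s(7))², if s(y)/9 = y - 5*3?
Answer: 26896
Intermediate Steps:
s(y) = -135 + 9*y (s(y) = 9*(y - 5*3) = 9*(y - 15) = 9*(-15 + y) = -135 + 9*y)
(-92 + s(7))² = (-92 + (-135 + 9*7))² = (-92 + (-135 + 63))² = (-92 - 72)² = (-164)² = 26896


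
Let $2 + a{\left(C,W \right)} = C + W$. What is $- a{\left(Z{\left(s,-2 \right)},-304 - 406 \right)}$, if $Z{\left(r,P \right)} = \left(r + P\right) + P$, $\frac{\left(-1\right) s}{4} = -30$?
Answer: $596$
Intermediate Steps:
$s = 120$ ($s = \left(-4\right) \left(-30\right) = 120$)
$Z{\left(r,P \right)} = r + 2 P$ ($Z{\left(r,P \right)} = \left(P + r\right) + P = r + 2 P$)
$a{\left(C,W \right)} = -2 + C + W$ ($a{\left(C,W \right)} = -2 + \left(C + W\right) = -2 + C + W$)
$- a{\left(Z{\left(s,-2 \right)},-304 - 406 \right)} = - (-2 + \left(120 + 2 \left(-2\right)\right) - 710) = - (-2 + \left(120 - 4\right) - 710) = - (-2 + 116 - 710) = \left(-1\right) \left(-596\right) = 596$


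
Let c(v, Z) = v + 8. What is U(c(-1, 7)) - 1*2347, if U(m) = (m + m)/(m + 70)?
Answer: -25815/11 ≈ -2346.8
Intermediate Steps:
c(v, Z) = 8 + v
U(m) = 2*m/(70 + m) (U(m) = (2*m)/(70 + m) = 2*m/(70 + m))
U(c(-1, 7)) - 1*2347 = 2*(8 - 1)/(70 + (8 - 1)) - 1*2347 = 2*7/(70 + 7) - 2347 = 2*7/77 - 2347 = 2*7*(1/77) - 2347 = 2/11 - 2347 = -25815/11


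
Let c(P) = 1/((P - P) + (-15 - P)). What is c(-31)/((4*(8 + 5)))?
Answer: 1/832 ≈ 0.0012019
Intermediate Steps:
c(P) = 1/(-15 - P) (c(P) = 1/(0 + (-15 - P)) = 1/(-15 - P))
c(-31)/((4*(8 + 5))) = (-1/(15 - 31))/((4*(8 + 5))) = (-1/(-16))/((4*13)) = -1*(-1/16)/52 = (1/16)*(1/52) = 1/832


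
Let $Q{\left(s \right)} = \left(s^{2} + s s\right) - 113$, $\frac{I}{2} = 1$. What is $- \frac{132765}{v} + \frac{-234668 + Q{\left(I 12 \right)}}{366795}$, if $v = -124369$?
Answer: $\frac{1785575734}{4147084305} \approx 0.43056$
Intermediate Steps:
$I = 2$ ($I = 2 \cdot 1 = 2$)
$Q{\left(s \right)} = -113 + 2 s^{2}$ ($Q{\left(s \right)} = \left(s^{2} + s^{2}\right) - 113 = 2 s^{2} - 113 = -113 + 2 s^{2}$)
$- \frac{132765}{v} + \frac{-234668 + Q{\left(I 12 \right)}}{366795} = - \frac{132765}{-124369} + \frac{-234668 - \left(113 - 2 \left(2 \cdot 12\right)^{2}\right)}{366795} = \left(-132765\right) \left(- \frac{1}{124369}\right) + \left(-234668 - \left(113 - 2 \cdot 24^{2}\right)\right) \frac{1}{366795} = \frac{132765}{124369} + \left(-234668 + \left(-113 + 2 \cdot 576\right)\right) \frac{1}{366795} = \frac{132765}{124369} + \left(-234668 + \left(-113 + 1152\right)\right) \frac{1}{366795} = \frac{132765}{124369} + \left(-234668 + 1039\right) \frac{1}{366795} = \frac{132765}{124369} - \frac{21239}{33345} = \frac{1785575734}{4147084305}$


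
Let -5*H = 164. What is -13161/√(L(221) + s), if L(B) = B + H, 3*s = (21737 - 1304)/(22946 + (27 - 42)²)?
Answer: -4387*√2530037550930/7279322 ≈ -958.61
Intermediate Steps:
s = 6811/23171 (s = ((21737 - 1304)/(22946 + (27 - 42)²))/3 = (20433/(22946 + (-15)²))/3 = (20433/(22946 + 225))/3 = (20433/23171)/3 = (20433*(1/23171))/3 = (⅓)*(20433/23171) = 6811/23171 ≈ 0.29394)
H = -164/5 (H = -⅕*164 = -164/5 ≈ -32.800)
L(B) = -164/5 + B (L(B) = B - 164/5 = -164/5 + B)
-13161/√(L(221) + s) = -13161/√((-164/5 + 221) + 6811/23171) = -13161/√(941/5 + 6811/23171) = -13161*√2530037550930/21837966 = -4387*√2530037550930/7279322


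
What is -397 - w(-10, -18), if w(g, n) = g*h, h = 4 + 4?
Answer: -317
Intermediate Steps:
h = 8
w(g, n) = 8*g (w(g, n) = g*8 = 8*g)
-397 - w(-10, -18) = -397 - 8*(-10) = -397 - 1*(-80) = -397 + 80 = -317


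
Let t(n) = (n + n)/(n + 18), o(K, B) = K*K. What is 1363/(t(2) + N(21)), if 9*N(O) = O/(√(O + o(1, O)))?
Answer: -1349370/1027 + 715575*√22/1027 ≈ 1954.2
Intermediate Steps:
o(K, B) = K²
t(n) = 2*n/(18 + n) (t(n) = (2*n)/(18 + n) = 2*n/(18 + n))
N(O) = O/(9*√(1 + O)) (N(O) = (O/(√(O + 1²)))/9 = (O/(√(O + 1)))/9 = (O/(√(1 + O)))/9 = (O/√(1 + O))/9 = O/(9*√(1 + O)))
1363/(t(2) + N(21)) = 1363/(2*2/(18 + 2) + (⅑)*21/√(1 + 21)) = 1363/(2*2/20 + (⅑)*21/√22) = 1363/(2*2*(1/20) + (⅑)*21*(√22/22)) = 1363/(⅕ + 7*√22/66)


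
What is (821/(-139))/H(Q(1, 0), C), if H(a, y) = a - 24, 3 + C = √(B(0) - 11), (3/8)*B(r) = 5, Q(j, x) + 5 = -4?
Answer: 821/4587 ≈ 0.17898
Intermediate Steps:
Q(j, x) = -9 (Q(j, x) = -5 - 4 = -9)
B(r) = 40/3 (B(r) = (8/3)*5 = 40/3)
C = -3 + √21/3 (C = -3 + √(40/3 - 11) = -3 + √(7/3) = -3 + √21/3 ≈ -1.4725)
H(a, y) = -24 + a
(821/(-139))/H(Q(1, 0), C) = (821/(-139))/(-24 - 9) = (821*(-1/139))/(-33) = -821/139*(-1/33) = 821/4587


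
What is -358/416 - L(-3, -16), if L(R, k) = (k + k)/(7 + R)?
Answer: 1485/208 ≈ 7.1394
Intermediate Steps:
L(R, k) = 2*k/(7 + R) (L(R, k) = (2*k)/(7 + R) = 2*k/(7 + R))
-358/416 - L(-3, -16) = -358/416 - 2*(-16)/(7 - 3) = -358*1/416 - 2*(-16)/4 = -179/208 - 2*(-16)/4 = -179/208 - 1*(-8) = -179/208 + 8 = 1485/208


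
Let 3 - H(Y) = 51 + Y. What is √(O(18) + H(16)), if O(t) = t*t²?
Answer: 2*√1442 ≈ 75.947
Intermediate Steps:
O(t) = t³
H(Y) = -48 - Y (H(Y) = 3 - (51 + Y) = 3 + (-51 - Y) = -48 - Y)
√(O(18) + H(16)) = √(18³ + (-48 - 1*16)) = √(5832 + (-48 - 16)) = √(5832 - 64) = √5768 = 2*√1442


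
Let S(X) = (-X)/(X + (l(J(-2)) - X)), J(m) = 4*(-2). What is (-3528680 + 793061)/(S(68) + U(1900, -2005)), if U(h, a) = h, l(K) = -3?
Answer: -8206857/5768 ≈ -1422.8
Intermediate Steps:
J(m) = -8
S(X) = X/3 (S(X) = (-X)/(X + (-3 - X)) = -X/(-3) = -X*(-⅓) = X/3)
(-3528680 + 793061)/(S(68) + U(1900, -2005)) = (-3528680 + 793061)/((⅓)*68 + 1900) = -2735619/(68/3 + 1900) = -2735619/5768/3 = -2735619*3/5768 = -8206857/5768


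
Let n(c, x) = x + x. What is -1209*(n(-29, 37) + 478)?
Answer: -667368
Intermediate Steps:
n(c, x) = 2*x
-1209*(n(-29, 37) + 478) = -1209*(2*37 + 478) = -1209*(74 + 478) = -1209*552 = -667368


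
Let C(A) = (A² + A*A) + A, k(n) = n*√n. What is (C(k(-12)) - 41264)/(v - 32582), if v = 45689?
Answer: -44720/13107 - 8*I*√3/4369 ≈ -3.4119 - 0.0031715*I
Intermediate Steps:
k(n) = n^(3/2)
C(A) = A + 2*A² (C(A) = (A² + A²) + A = 2*A² + A = A + 2*A²)
(C(k(-12)) - 41264)/(v - 32582) = ((-12)^(3/2)*(1 + 2*(-12)^(3/2)) - 41264)/(45689 - 32582) = ((-24*I*√3)*(1 + 2*(-24*I*√3)) - 41264)/13107 = ((-24*I*√3)*(1 - 48*I*√3) - 41264)*(1/13107) = (-24*I*√3*(1 - 48*I*√3) - 41264)*(1/13107) = (-41264 - 24*I*√3*(1 - 48*I*√3))*(1/13107) = -41264/13107 - 8*I*√3*(1 - 48*I*√3)/4369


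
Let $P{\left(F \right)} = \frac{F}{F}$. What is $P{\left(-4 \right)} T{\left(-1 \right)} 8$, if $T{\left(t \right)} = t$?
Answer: $-8$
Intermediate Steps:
$P{\left(F \right)} = 1$
$P{\left(-4 \right)} T{\left(-1 \right)} 8 = 1 \left(-1\right) 8 = \left(-1\right) 8 = -8$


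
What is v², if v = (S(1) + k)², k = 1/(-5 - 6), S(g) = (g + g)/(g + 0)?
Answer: 194481/14641 ≈ 13.283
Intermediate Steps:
S(g) = 2 (S(g) = (2*g)/g = 2)
k = -1/11 (k = 1/(-11) = -1/11 ≈ -0.090909)
v = 441/121 (v = (2 - 1/11)² = (21/11)² = 441/121 ≈ 3.6446)
v² = (441/121)² = 194481/14641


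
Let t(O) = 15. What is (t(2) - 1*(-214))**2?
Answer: 52441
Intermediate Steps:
(t(2) - 1*(-214))**2 = (15 - 1*(-214))**2 = (15 + 214)**2 = 229**2 = 52441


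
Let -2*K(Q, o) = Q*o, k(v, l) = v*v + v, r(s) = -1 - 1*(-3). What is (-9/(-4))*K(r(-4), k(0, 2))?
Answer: 0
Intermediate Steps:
r(s) = 2 (r(s) = -1 + 3 = 2)
k(v, l) = v + v² (k(v, l) = v² + v = v + v²)
K(Q, o) = -Q*o/2
(-9/(-4))*K(r(-4), k(0, 2)) = (-9/(-4))*(-½*2*0*(1 + 0)) = (-¼*(-9))*(-½*2*0*1) = 9*(-½*2*0)/4 = (9/4)*0 = 0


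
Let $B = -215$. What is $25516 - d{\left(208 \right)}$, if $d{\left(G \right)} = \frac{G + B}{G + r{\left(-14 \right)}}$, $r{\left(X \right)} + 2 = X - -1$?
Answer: $\frac{4924595}{193} \approx 25516.0$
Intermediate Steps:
$r{\left(X \right)} = -1 + X$ ($r{\left(X \right)} = -2 + \left(X - -1\right) = -2 + \left(X + 1\right) = -2 + \left(1 + X\right) = -1 + X$)
$d{\left(G \right)} = \frac{-215 + G}{-15 + G}$ ($d{\left(G \right)} = \frac{G - 215}{G - 15} = \frac{-215 + G}{G - 15} = \frac{-215 + G}{-15 + G}$)
$25516 - d{\left(208 \right)} = 25516 - \frac{-215 + 208}{-15 + 208} = 25516 - \frac{1}{193} \left(-7\right) = 25516 - - \frac{7}{193} = 25516 + \frac{7}{193} = \frac{4924595}{193}$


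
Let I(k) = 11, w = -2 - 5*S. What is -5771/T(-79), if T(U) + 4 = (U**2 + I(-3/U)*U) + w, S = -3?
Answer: -5771/5381 ≈ -1.0725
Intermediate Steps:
w = 13 (w = -2 - 5*(-3) = -2 + 15 = 13)
T(U) = 9 + U**2 + 11*U (T(U) = -4 + ((U**2 + 11*U) + 13) = -4 + (13 + U**2 + 11*U) = 9 + U**2 + 11*U)
-5771/T(-79) = -5771/(9 + (-79)**2 + 11*(-79)) = -5771/(9 + 6241 - 869) = -5771/5381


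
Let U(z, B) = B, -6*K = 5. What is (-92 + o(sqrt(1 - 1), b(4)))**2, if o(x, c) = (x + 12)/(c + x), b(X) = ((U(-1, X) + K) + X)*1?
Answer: 15085456/1849 ≈ 8158.7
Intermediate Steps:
K = -5/6 (K = -1/6*5 = -5/6 ≈ -0.83333)
b(X) = -5/6 + 2*X (b(X) = ((X - 5/6) + X)*1 = ((-5/6 + X) + X)*1 = (-5/6 + 2*X)*1 = -5/6 + 2*X)
o(x, c) = (12 + x)/(c + x)
(-92 + o(sqrt(1 - 1), b(4)))**2 = (-92 + (12 + sqrt(1 - 1))/((-5/6 + 2*4) + sqrt(1 - 1)))**2 = (-92 + (12 + sqrt(0))/((-5/6 + 8) + sqrt(0)))**2 = (-92 + (12 + 0)/(43/6 + 0))**2 = (-92 + 12/(43/6))**2 = (-92 + (6/43)*12)**2 = (-92 + 72/43)**2 = (-3884/43)**2 = 15085456/1849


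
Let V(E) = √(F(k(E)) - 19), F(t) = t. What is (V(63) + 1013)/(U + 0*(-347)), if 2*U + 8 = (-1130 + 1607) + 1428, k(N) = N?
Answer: 2026/1897 + 4*√11/1897 ≈ 1.0750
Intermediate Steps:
U = 1897/2 (U = -4 + ((-1130 + 1607) + 1428)/2 = -4 + (477 + 1428)/2 = -4 + (½)*1905 = -4 + 1905/2 = 1897/2 ≈ 948.50)
V(E) = √(-19 + E) (V(E) = √(E - 19) = √(-19 + E))
(V(63) + 1013)/(U + 0*(-347)) = (√(-19 + 63) + 1013)/(1897/2 + 0*(-347)) = (√44 + 1013)/(1897/2 + 0) = (2*√11 + 1013)/(1897/2) = (1013 + 2*√11)*(2/1897) = 2026/1897 + 4*√11/1897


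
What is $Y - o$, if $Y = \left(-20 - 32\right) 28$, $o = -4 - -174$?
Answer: $-1626$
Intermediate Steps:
$o = 170$ ($o = -4 + 174 = 170$)
$Y = -1456$ ($Y = \left(-52\right) 28 = -1456$)
$Y - o = -1456 - 170 = -1626$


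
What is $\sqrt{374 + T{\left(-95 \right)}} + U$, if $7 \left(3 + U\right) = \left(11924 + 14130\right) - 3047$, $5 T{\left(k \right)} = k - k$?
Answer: $\frac{22986}{7} + \sqrt{374} \approx 3303.1$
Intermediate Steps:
$T{\left(k \right)} = 0$ ($T{\left(k \right)} = \frac{k - k}{5} = \frac{1}{5} \cdot 0 = 0$)
$U = \frac{22986}{7}$ ($U = -3 + \frac{\left(11924 + 14130\right) - 3047}{7} = -3 + \frac{26054 - 3047}{7} = -3 + \frac{1}{7} \cdot 23007 = -3 + \frac{23007}{7} = \frac{22986}{7} \approx 3283.7$)
$\sqrt{374 + T{\left(-95 \right)}} + U = \sqrt{374 + 0} + \frac{22986}{7} = \sqrt{374} + \frac{22986}{7} = \frac{22986}{7} + \sqrt{374}$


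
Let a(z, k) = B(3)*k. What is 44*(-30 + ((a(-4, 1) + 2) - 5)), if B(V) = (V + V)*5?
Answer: -132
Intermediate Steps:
B(V) = 10*V (B(V) = (2*V)*5 = 10*V)
a(z, k) = 30*k (a(z, k) = (10*3)*k = 30*k)
44*(-30 + ((a(-4, 1) + 2) - 5)) = 44*(-30 + ((30*1 + 2) - 5)) = 44*(-30 + ((30 + 2) - 5)) = 44*(-30 + (32 - 5)) = 44*(-30 + 27) = 44*(-3) = -132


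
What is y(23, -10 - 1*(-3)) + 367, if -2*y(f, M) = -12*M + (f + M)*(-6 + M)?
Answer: 429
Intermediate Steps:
y(f, M) = 6*M - (-6 + M)*(M + f)/2 (y(f, M) = -(-12*M + (f + M)*(-6 + M))/2 = -(-12*M + (M + f)*(-6 + M))/2 = -(-12*M + (-6 + M)*(M + f))/2 = 6*M - (-6 + M)*(M + f)/2)
y(23, -10 - 1*(-3)) + 367 = (3*23 + 9*(-10 - 1*(-3)) - (-10 - 1*(-3))**2/2 - 1/2*(-10 - 1*(-3))*23) + 367 = (69 + 9*(-10 + 3) - (-10 + 3)**2/2 - 1/2*(-10 + 3)*23) + 367 = (69 + 9*(-7) - 1/2*(-7)**2 - 1/2*(-7)*23) + 367 = (69 - 63 - 1/2*49 + 161/2) + 367 = (69 - 63 - 49/2 + 161/2) + 367 = 62 + 367 = 429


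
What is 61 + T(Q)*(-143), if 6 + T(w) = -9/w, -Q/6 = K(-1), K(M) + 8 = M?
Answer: 5657/6 ≈ 942.83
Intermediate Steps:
K(M) = -8 + M
Q = 54 (Q = -6*(-8 - 1) = -6*(-9) = 54)
T(w) = -6 - 9/w
61 + T(Q)*(-143) = 61 + (-6 - 9/54)*(-143) = 61 + (-6 - 9*1/54)*(-143) = 61 + (-6 - ⅙)*(-143) = 61 - 37/6*(-143) = 61 + 5291/6 = 5657/6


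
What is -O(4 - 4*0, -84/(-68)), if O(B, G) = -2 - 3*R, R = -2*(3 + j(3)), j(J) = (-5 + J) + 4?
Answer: -28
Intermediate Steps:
j(J) = -1 + J
R = -10 (R = -2*(3 + (-1 + 3)) = -2*(3 + 2) = -2*5 = -10)
O(B, G) = 28 (O(B, G) = -2 - 3*(-10) = -2 + 30 = 28)
-O(4 - 4*0, -84/(-68)) = -1*28 = -28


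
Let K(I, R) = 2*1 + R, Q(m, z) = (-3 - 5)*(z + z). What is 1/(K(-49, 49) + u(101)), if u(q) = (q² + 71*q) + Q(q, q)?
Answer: 1/15807 ≈ 6.3263e-5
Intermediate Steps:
Q(m, z) = -16*z
K(I, R) = 2 + R
u(q) = q² + 55*q (u(q) = (q² + 71*q) - 16*q = q² + 55*q)
1/(K(-49, 49) + u(101)) = 1/((2 + 49) + 101*(55 + 101)) = 1/(51 + 101*156) = 1/(51 + 15756) = 1/15807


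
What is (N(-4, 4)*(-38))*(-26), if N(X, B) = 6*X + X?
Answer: -27664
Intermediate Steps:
N(X, B) = 7*X
(N(-4, 4)*(-38))*(-26) = ((7*(-4))*(-38))*(-26) = -28*(-38)*(-26) = 1064*(-26) = -27664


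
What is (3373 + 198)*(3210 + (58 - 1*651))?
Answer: 9345307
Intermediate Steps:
(3373 + 198)*(3210 + (58 - 1*651)) = 3571*(3210 + (58 - 651)) = 3571*(3210 - 593) = 3571*2617 = 9345307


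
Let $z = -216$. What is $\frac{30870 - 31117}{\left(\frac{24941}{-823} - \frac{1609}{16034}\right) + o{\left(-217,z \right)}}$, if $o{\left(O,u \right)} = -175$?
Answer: $\frac{250723658}{208501927} \approx 1.2025$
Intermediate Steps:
$\frac{30870 - 31117}{\left(\frac{24941}{-823} - \frac{1609}{16034}\right) + o{\left(-217,z \right)}} = \frac{30870 - 31117}{\left(\frac{24941}{-823} - \frac{1609}{16034}\right) - 175} = - \frac{247}{\left(24941 \left(- \frac{1}{823}\right) - \frac{1609}{16034}\right) - 175} = - \frac{247}{\left(- \frac{24941}{823} - \frac{1609}{16034}\right) - 175} = - \frac{247}{- \frac{401228201}{13195982} - 175} = - \frac{247}{- \frac{2710525051}{13195982}} = \left(-247\right) \left(- \frac{13195982}{2710525051}\right) = \frac{250723658}{208501927}$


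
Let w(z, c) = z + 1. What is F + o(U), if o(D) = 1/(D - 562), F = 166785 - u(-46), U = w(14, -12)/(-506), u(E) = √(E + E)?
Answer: 47431485289/284387 - 2*I*√23 ≈ 1.6679e+5 - 9.5917*I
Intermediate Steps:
u(E) = √2*√E (u(E) = √(2*E) = √2*√E)
w(z, c) = 1 + z
U = -15/506 (U = (1 + 14)/(-506) = 15*(-1/506) = -15/506 ≈ -0.029644)
F = 166785 - 2*I*√23 (F = 166785 - √2*√(-46) = 166785 - √2*I*√46 = 166785 - 2*I*√23 ≈ 1.6679e+5 - 9.5917*I)
o(D) = 1/(-562 + D)
F + o(U) = (166785 - 2*I*√23) + 1/(-562 - 15/506) = (166785 - 2*I*√23) + 1/(-284387/506) = (166785 - 2*I*√23) - 506/284387 = 47431485289/284387 - 2*I*√23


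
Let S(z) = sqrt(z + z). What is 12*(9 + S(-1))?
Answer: 108 + 12*I*sqrt(2) ≈ 108.0 + 16.971*I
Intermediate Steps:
S(z) = sqrt(2)*sqrt(z) (S(z) = sqrt(2*z) = sqrt(2)*sqrt(z))
12*(9 + S(-1)) = 12*(9 + sqrt(2)*sqrt(-1)) = 12*(9 + sqrt(2)*I) = 12*(9 + I*sqrt(2)) = 108 + 12*I*sqrt(2)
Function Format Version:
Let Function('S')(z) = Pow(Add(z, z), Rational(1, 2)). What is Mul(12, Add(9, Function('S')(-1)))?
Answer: Add(108, Mul(12, I, Pow(2, Rational(1, 2)))) ≈ Add(108.00, Mul(16.971, I))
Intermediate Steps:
Function('S')(z) = Mul(Pow(2, Rational(1, 2)), Pow(z, Rational(1, 2))) (Function('S')(z) = Pow(Mul(2, z), Rational(1, 2)) = Mul(Pow(2, Rational(1, 2)), Pow(z, Rational(1, 2))))
Mul(12, Add(9, Function('S')(-1))) = Mul(12, Add(9, Mul(Pow(2, Rational(1, 2)), Pow(-1, Rational(1, 2))))) = Mul(12, Add(9, Mul(Pow(2, Rational(1, 2)), I))) = Mul(12, Add(9, Mul(I, Pow(2, Rational(1, 2))))) = Add(108, Mul(12, I, Pow(2, Rational(1, 2))))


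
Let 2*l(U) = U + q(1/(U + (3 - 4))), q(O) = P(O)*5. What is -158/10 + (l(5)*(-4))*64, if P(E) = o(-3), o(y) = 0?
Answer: -3279/5 ≈ -655.80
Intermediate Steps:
P(E) = 0
q(O) = 0 (q(O) = 0*5 = 0)
l(U) = U/2 (l(U) = (U + 0)/2 = U/2)
-158/10 + (l(5)*(-4))*64 = -158/10 + (((½)*5)*(-4))*64 = -158*⅒ + ((5/2)*(-4))*64 = -79/5 - 10*64 = -79/5 - 640 = -3279/5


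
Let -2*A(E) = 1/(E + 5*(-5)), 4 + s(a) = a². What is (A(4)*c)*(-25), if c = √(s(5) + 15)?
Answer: -25/7 ≈ -3.5714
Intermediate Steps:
s(a) = -4 + a²
A(E) = -1/(2*(-25 + E)) (A(E) = -1/(2*(E + 5*(-5))) = -1/(2*(E - 25)) = -1/(2*(-25 + E)))
c = 6 (c = √((-4 + 5²) + 15) = √((-4 + 25) + 15) = √(21 + 15) = √36 = 6)
(A(4)*c)*(-25) = (-1/(-50 + 2*4)*6)*(-25) = (-1/(-50 + 8)*6)*(-25) = (-1/(-42)*6)*(-25) = (-1*(-1/42)*6)*(-25) = ((1/42)*6)*(-25) = (⅐)*(-25) = -25/7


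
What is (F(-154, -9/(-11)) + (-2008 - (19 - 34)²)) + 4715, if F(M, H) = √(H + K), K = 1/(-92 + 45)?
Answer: 2482 + 2*√53251/517 ≈ 2482.9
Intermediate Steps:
K = -1/47 (K = 1/(-47) = -1/47 ≈ -0.021277)
F(M, H) = √(-1/47 + H) (F(M, H) = √(H - 1/47) = √(-1/47 + H))
(F(-154, -9/(-11)) + (-2008 - (19 - 34)²)) + 4715 = (√(-47 + 2209*(-9/(-11)))/47 + (-2008 - (19 - 34)²)) + 4715 = (√(-47 + 2209*(-9*(-1/11)))/47 + (-2008 - 1*(-15)²)) + 4715 = (√(-47 + 2209*(9/11))/47 + (-2008 - 1*225)) + 4715 = (√(-47 + 19881/11)/47 + (-2008 - 225)) + 4715 = (√(19364/11)/47 - 2233) + 4715 = ((2*√53251/11)/47 - 2233) + 4715 = (2*√53251/517 - 2233) + 4715 = (-2233 + 2*√53251/517) + 4715 = 2482 + 2*√53251/517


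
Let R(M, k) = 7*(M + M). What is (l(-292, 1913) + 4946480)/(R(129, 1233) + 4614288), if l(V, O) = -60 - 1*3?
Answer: 706631/659442 ≈ 1.0716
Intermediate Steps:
R(M, k) = 14*M (R(M, k) = 7*(2*M) = 14*M)
l(V, O) = -63 (l(V, O) = -60 - 3 = -63)
(l(-292, 1913) + 4946480)/(R(129, 1233) + 4614288) = (-63 + 4946480)/(14*129 + 4614288) = 4946417/(1806 + 4614288) = 4946417/4616094 = 4946417*(1/4616094) = 706631/659442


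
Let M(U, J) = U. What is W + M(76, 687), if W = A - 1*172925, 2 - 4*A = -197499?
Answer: -493895/4 ≈ -1.2347e+5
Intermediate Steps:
A = 197501/4 (A = ½ - ¼*(-197499) = ½ + 197499/4 = 197501/4 ≈ 49375.)
W = -494199/4 (W = 197501/4 - 1*172925 = 197501/4 - 172925 = -494199/4 ≈ -1.2355e+5)
W + M(76, 687) = -494199/4 + 76 = -493895/4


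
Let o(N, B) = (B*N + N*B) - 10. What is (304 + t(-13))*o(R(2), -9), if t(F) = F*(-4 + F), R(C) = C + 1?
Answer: -33600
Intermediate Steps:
R(C) = 1 + C
o(N, B) = -10 + 2*B*N (o(N, B) = (B*N + B*N) - 10 = 2*B*N - 10 = -10 + 2*B*N)
(304 + t(-13))*o(R(2), -9) = (304 - 13*(-4 - 13))*(-10 + 2*(-9)*(1 + 2)) = (304 - 13*(-17))*(-10 + 2*(-9)*3) = (304 + 221)*(-10 - 54) = 525*(-64) = -33600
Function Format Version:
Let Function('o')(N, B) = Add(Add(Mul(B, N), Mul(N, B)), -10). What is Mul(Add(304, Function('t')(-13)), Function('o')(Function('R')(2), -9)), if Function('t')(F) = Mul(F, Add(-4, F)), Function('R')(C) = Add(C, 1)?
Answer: -33600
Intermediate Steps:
Function('R')(C) = Add(1, C)
Function('o')(N, B) = Add(-10, Mul(2, B, N)) (Function('o')(N, B) = Add(Add(Mul(B, N), Mul(B, N)), -10) = Add(Mul(2, B, N), -10) = Add(-10, Mul(2, B, N)))
Mul(Add(304, Function('t')(-13)), Function('o')(Function('R')(2), -9)) = Mul(Add(304, Mul(-13, Add(-4, -13))), Add(-10, Mul(2, -9, Add(1, 2)))) = Mul(Add(304, Mul(-13, -17)), Add(-10, Mul(2, -9, 3))) = Mul(Add(304, 221), Add(-10, -54)) = Mul(525, -64) = -33600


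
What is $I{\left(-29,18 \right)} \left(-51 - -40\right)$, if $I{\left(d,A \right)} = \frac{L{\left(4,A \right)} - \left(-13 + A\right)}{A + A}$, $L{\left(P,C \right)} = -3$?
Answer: $\frac{22}{9} \approx 2.4444$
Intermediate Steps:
$I{\left(d,A \right)} = \frac{10 - A}{2 A}$ ($I{\left(d,A \right)} = \frac{-3 - \left(-13 + A\right)}{A + A} = \frac{10 - A}{2 A}$)
$I{\left(-29,18 \right)} \left(-51 - -40\right) = \frac{10 - 18}{2 \cdot 18} \left(-51 - -40\right) = \frac{1}{2} \cdot \frac{1}{18} \left(10 - 18\right) \left(-51 + 40\right) = \frac{1}{2} \cdot \frac{1}{18} \left(-8\right) \left(-11\right) = \left(- \frac{2}{9}\right) \left(-11\right) = \frac{22}{9}$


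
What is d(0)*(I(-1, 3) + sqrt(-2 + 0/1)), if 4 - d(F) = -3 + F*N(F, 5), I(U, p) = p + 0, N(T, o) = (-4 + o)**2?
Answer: 21 + 7*I*sqrt(2) ≈ 21.0 + 9.8995*I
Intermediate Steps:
I(U, p) = p
d(F) = 7 - F (d(F) = 4 - (-3 + F*(-4 + 5)**2) = 4 - (-3 + F*1**2) = 4 - (-3 + F*1) = 4 - (-3 + F) = 4 + (3 - F) = 7 - F)
d(0)*(I(-1, 3) + sqrt(-2 + 0/1)) = (7 - 1*0)*(3 + sqrt(-2 + 0/1)) = (7 + 0)*(3 + sqrt(-2 + 0*1)) = 7*(3 + sqrt(-2 + 0)) = 7*(3 + sqrt(-2)) = 7*(3 + I*sqrt(2)) = 21 + 7*I*sqrt(2)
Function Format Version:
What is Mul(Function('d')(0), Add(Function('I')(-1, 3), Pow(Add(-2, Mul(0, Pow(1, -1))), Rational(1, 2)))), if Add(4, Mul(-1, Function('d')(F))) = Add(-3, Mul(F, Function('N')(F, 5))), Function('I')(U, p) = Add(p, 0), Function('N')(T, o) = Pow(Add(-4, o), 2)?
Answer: Add(21, Mul(7, I, Pow(2, Rational(1, 2)))) ≈ Add(21.000, Mul(9.8995, I))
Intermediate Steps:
Function('I')(U, p) = p
Function('d')(F) = Add(7, Mul(-1, F)) (Function('d')(F) = Add(4, Mul(-1, Add(-3, Mul(F, Pow(Add(-4, 5), 2))))) = Add(4, Mul(-1, Add(-3, Mul(F, Pow(1, 2))))) = Add(4, Mul(-1, Add(-3, Mul(F, 1)))) = Add(4, Mul(-1, Add(-3, F))) = Add(4, Add(3, Mul(-1, F))) = Add(7, Mul(-1, F)))
Mul(Function('d')(0), Add(Function('I')(-1, 3), Pow(Add(-2, Mul(0, Pow(1, -1))), Rational(1, 2)))) = Mul(Add(7, Mul(-1, 0)), Add(3, Pow(Add(-2, Mul(0, Pow(1, -1))), Rational(1, 2)))) = Mul(Add(7, 0), Add(3, Pow(Add(-2, Mul(0, 1)), Rational(1, 2)))) = Mul(7, Add(3, Pow(Add(-2, 0), Rational(1, 2)))) = Mul(7, Add(3, Pow(-2, Rational(1, 2)))) = Mul(7, Add(3, Mul(I, Pow(2, Rational(1, 2))))) = Add(21, Mul(7, I, Pow(2, Rational(1, 2))))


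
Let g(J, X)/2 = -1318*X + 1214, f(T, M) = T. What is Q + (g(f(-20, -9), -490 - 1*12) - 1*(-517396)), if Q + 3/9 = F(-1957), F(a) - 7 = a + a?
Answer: 5517566/3 ≈ 1.8392e+6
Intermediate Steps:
F(a) = 7 + 2*a (F(a) = 7 + (a + a) = 7 + 2*a)
g(J, X) = 2428 - 2636*X (g(J, X) = 2*(-1318*X + 1214) = 2*(1214 - 1318*X) = 2428 - 2636*X)
Q = -11722/3 (Q = -1/3 + (7 + 2*(-1957)) = -1/3 + (7 - 3914) = -1/3 - 3907 = -11722/3 ≈ -3907.3)
Q + (g(f(-20, -9), -490 - 1*12) - 1*(-517396)) = -11722/3 + ((2428 - 2636*(-490 - 1*12)) - 1*(-517396)) = -11722/3 + ((2428 - 2636*(-490 - 12)) + 517396) = -11722/3 + ((2428 - 2636*(-502)) + 517396) = -11722/3 + ((2428 + 1323272) + 517396) = -11722/3 + (1325700 + 517396) = -11722/3 + 1843096 = 5517566/3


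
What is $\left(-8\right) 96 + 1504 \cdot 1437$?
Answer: $2160480$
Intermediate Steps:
$\left(-8\right) 96 + 1504 \cdot 1437 = -768 + 2161248 = 2160480$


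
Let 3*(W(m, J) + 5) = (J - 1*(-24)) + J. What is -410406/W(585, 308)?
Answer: -1231218/625 ≈ -1969.9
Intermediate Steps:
W(m, J) = 3 + 2*J/3 (W(m, J) = -5 + ((J - 1*(-24)) + J)/3 = -5 + ((J + 24) + J)/3 = -5 + ((24 + J) + J)/3 = -5 + (24 + 2*J)/3 = -5 + (8 + 2*J/3) = 3 + 2*J/3)
-410406/W(585, 308) = -410406/(3 + (⅔)*308) = -410406/(3 + 616/3) = -410406/625/3 = -410406*3/625 = -1231218/625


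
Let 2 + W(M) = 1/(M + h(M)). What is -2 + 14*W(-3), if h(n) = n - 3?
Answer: -284/9 ≈ -31.556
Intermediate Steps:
h(n) = -3 + n
W(M) = -2 + 1/(-3 + 2*M) (W(M) = -2 + 1/(M + (-3 + M)) = -2 + 1/(-3 + 2*M))
-2 + 14*W(-3) = -2 + 14*((7 - 4*(-3))/(-3 + 2*(-3))) = -2 + 14*((7 + 12)/(-3 - 6)) = -2 + 14*(19/(-9)) = -2 + 14*(-⅑*19) = -2 + 14*(-19/9) = -2 - 266/9 = -284/9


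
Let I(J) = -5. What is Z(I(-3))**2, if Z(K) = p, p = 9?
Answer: 81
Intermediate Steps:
Z(K) = 9
Z(I(-3))**2 = 9**2 = 81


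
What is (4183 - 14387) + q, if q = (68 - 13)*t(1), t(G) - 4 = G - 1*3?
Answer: -10094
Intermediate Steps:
t(G) = 1 + G (t(G) = 4 + (G - 1*3) = 4 + (G - 3) = 4 + (-3 + G) = 1 + G)
q = 110 (q = (68 - 13)*(1 + 1) = 55*2 = 110)
(4183 - 14387) + q = (4183 - 14387) + 110 = -10204 + 110 = -10094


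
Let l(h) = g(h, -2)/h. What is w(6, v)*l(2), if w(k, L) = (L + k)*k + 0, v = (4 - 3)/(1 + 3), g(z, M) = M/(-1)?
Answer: 75/2 ≈ 37.500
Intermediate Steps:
g(z, M) = -M (g(z, M) = M*(-1) = -M)
v = ¼ (v = 1/4 = 1*(¼) = ¼ ≈ 0.25000)
l(h) = 2/h (l(h) = (-1*(-2))/h = 2/h)
w(k, L) = k*(L + k) (w(k, L) = k*(L + k) + 0 = k*(L + k))
w(6, v)*l(2) = (6*(¼ + 6))*(2/2) = (6*(25/4))*(2*(½)) = (75/2)*1 = 75/2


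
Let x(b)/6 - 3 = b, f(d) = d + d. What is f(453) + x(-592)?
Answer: -2628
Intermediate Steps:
f(d) = 2*d
x(b) = 18 + 6*b
f(453) + x(-592) = 2*453 + (18 + 6*(-592)) = 906 + (18 - 3552) = 906 - 3534 = -2628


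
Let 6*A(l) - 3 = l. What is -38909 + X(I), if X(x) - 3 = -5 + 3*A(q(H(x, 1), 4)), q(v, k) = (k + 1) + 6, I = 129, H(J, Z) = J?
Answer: -38904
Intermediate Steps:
q(v, k) = 7 + k (q(v, k) = (1 + k) + 6 = 7 + k)
A(l) = ½ + l/6
X(x) = 5 (X(x) = 3 + (-5 + 3*(½ + (7 + 4)/6)) = 3 + (-5 + 3*(½ + (⅙)*11)) = 3 + (-5 + 3*(½ + 11/6)) = 3 + (-5 + 3*(7/3)) = 3 + (-5 + 7) = 3 + 2 = 5)
-38909 + X(I) = -38909 + 5 = -38904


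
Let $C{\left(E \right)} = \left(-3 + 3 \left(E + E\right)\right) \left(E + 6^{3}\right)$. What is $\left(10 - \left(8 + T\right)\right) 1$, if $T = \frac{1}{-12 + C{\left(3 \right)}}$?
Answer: $\frac{6545}{3273} \approx 1.9997$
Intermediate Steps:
$C{\left(E \right)} = \left(-3 + 6 E\right) \left(216 + E\right)$ ($C{\left(E \right)} = \left(-3 + 3 \cdot 2 E\right) \left(E + 216\right) = \left(-3 + 6 E\right) \left(216 + E\right)$)
$T = \frac{1}{3273}$ ($T = \frac{1}{-12 + \left(-648 + 6 \cdot 3^{2} + 1293 \cdot 3\right)} = \frac{1}{-12 + \left(-648 + 6 \cdot 9 + 3879\right)} = \frac{1}{-12 + \left(-648 + 54 + 3879\right)} = \frac{1}{-12 + 3285} = \frac{1}{3273} \approx 0.00030553$)
$\left(10 - \left(8 + T\right)\right) 1 = \left(10 - \frac{26185}{3273}\right) 1 = \frac{6545}{3273} \cdot 1 = \frac{6545}{3273}$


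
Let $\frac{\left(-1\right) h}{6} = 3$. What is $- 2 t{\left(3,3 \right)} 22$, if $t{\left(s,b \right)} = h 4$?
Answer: $3168$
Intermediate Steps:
$h = -18$ ($h = \left(-6\right) 3 = -18$)
$t{\left(s,b \right)} = -72$ ($t{\left(s,b \right)} = \left(-18\right) 4 = -72$)
$- 2 t{\left(3,3 \right)} 22 = \left(-2\right) \left(-72\right) 22 = 144 \cdot 22 = 3168$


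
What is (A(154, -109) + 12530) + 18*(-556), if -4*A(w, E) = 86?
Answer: 5001/2 ≈ 2500.5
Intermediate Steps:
A(w, E) = -43/2 (A(w, E) = -1/4*86 = -43/2)
(A(154, -109) + 12530) + 18*(-556) = (-43/2 + 12530) + 18*(-556) = 25017/2 - 10008 = 5001/2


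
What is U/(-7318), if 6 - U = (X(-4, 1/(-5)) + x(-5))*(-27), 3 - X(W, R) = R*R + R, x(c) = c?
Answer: 546/91475 ≈ 0.0059688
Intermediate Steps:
X(W, R) = 3 - R - R**2 (X(W, R) = 3 - (R*R + R) = 3 - (R**2 + R) = 3 - (R + R**2) = 3 + (-R - R**2) = 3 - R - R**2)
U = -1092/25 (U = 6 - ((3 - 1/(-5) - (1/(-5))**2) - 5)*(-27) = 6 - ((3 - 1*(-1/5) - (-1/5)**2) - 5)*(-27) = 6 - ((3 + 1/5 - 1*1/25) - 5)*(-27) = 6 - ((3 + 1/5 - 1/25) - 5)*(-27) = 6 - (79/25 - 5)*(-27) = 6 - (-46)*(-27)/25 = 6 - 1*1242/25 = 6 - 1242/25 = -1092/25 ≈ -43.680)
U/(-7318) = -1092/25/(-7318) = -1092/25*(-1/7318) = 546/91475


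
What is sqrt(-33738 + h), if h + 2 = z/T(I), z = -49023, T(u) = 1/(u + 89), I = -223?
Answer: sqrt(6535342) ≈ 2556.4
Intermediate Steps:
T(u) = 1/(89 + u)
h = 6569080 (h = -2 - 49023/(1/(89 - 223)) = -2 - 49023/(1/(-134)) = -2 - 49023/(-1/134) = -2 - 49023*(-134) = -2 + 6569082 = 6569080)
sqrt(-33738 + h) = sqrt(-33738 + 6569080) = sqrt(6535342)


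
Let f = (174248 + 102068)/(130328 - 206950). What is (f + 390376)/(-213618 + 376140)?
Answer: 7477778389/3113190171 ≈ 2.4020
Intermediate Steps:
f = -138158/38311 (f = 276316/(-76622) = 276316*(-1/76622) = -138158/38311 ≈ -3.6062)
(f + 390376)/(-213618 + 376140) = (-138158/38311 + 390376)/(-213618 + 376140) = (14955556778/38311)/162522 = (14955556778/38311)*(1/162522) = 7477778389/3113190171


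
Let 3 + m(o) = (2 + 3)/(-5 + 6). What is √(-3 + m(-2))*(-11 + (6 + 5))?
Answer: 0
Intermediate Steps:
m(o) = 2 (m(o) = -3 + (2 + 3)/(-5 + 6) = -3 + 5/1 = -3 + 5*1 = -3 + 5 = 2)
√(-3 + m(-2))*(-11 + (6 + 5)) = √(-3 + 2)*(-11 + (6 + 5)) = √(-1)*(-11 + 11) = I*0 = 0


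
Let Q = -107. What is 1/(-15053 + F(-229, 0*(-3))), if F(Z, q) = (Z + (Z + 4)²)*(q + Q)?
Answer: -1/5407425 ≈ -1.8493e-7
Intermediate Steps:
F(Z, q) = (-107 + q)*(Z + (4 + Z)²) (F(Z, q) = (Z + (Z + 4)²)*(q - 107) = (Z + (4 + Z)²)*(-107 + q) = (-107 + q)*(Z + (4 + Z)²))
1/(-15053 + F(-229, 0*(-3))) = 1/(-15053 + (-107*(-229) - 107*(4 - 229)² - 0*(-3) + (0*(-3))*(4 - 229)²)) = 1/(-15053 + (24503 - 107*(-225)² - 229*0 + 0*(-225)²)) = 1/(-15053 + (24503 - 107*50625 + 0 + 0*50625)) = 1/(-15053 + (24503 - 5416875 + 0 + 0)) = 1/(-15053 - 5392372) = 1/(-5407425) = -1/5407425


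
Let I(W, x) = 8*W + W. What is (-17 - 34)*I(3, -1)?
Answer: -1377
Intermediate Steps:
I(W, x) = 9*W
(-17 - 34)*I(3, -1) = (-17 - 34)*(9*3) = -51*27 = -1377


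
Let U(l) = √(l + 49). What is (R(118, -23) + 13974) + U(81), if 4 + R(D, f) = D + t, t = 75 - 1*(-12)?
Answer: 14175 + √130 ≈ 14186.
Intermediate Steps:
t = 87 (t = 75 + 12 = 87)
U(l) = √(49 + l)
R(D, f) = 83 + D (R(D, f) = -4 + (D + 87) = -4 + (87 + D) = 83 + D)
(R(118, -23) + 13974) + U(81) = ((83 + 118) + 13974) + √(49 + 81) = (201 + 13974) + √130 = 14175 + √130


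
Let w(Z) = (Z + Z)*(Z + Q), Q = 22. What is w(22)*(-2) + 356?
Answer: -3516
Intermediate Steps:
w(Z) = 2*Z*(22 + Z) (w(Z) = (Z + Z)*(Z + 22) = (2*Z)*(22 + Z) = 2*Z*(22 + Z))
w(22)*(-2) + 356 = (2*22*(22 + 22))*(-2) + 356 = (2*22*44)*(-2) + 356 = 1936*(-2) + 356 = -3872 + 356 = -3516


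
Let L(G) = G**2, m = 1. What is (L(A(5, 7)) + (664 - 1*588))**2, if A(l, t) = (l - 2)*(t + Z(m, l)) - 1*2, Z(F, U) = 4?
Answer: 1075369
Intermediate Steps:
A(l, t) = -2 + (-2 + l)*(4 + t) (A(l, t) = (l - 2)*(t + 4) - 1*2 = (-2 + l)*(4 + t) - 2 = -2 + (-2 + l)*(4 + t))
(L(A(5, 7)) + (664 - 1*588))**2 = ((-10 - 2*7 + 4*5 + 5*7)**2 + (664 - 1*588))**2 = ((-10 - 14 + 20 + 35)**2 + (664 - 588))**2 = (31**2 + 76)**2 = (961 + 76)**2 = 1037**2 = 1075369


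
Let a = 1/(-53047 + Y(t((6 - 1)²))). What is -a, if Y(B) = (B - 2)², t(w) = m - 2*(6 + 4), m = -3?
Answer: 1/52422 ≈ 1.9076e-5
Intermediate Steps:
t(w) = -23 (t(w) = -3 - 2*(6 + 4) = -3 - 2*10 = -3 - 20 = -23)
Y(B) = (-2 + B)²
a = -1/52422 (a = 1/(-53047 + (-2 - 23)²) = 1/(-53047 + (-25)²) = 1/(-53047 + 625) = 1/(-52422) = -1/52422 ≈ -1.9076e-5)
-a = -1*(-1/52422) = 1/52422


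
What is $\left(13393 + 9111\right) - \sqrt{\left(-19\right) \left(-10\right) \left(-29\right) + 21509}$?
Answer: $22504 - \sqrt{15999} \approx 22378.0$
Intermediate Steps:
$\left(13393 + 9111\right) - \sqrt{\left(-19\right) \left(-10\right) \left(-29\right) + 21509} = 22504 - \sqrt{190 \left(-29\right) + 21509} = 22504 - \sqrt{-5510 + 21509} = 22504 - \sqrt{15999}$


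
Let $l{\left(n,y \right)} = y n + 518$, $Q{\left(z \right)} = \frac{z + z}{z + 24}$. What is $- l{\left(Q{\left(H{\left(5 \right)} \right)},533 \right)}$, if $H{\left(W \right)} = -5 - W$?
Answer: $\frac{1704}{7} \approx 243.43$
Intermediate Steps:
$Q{\left(z \right)} = \frac{2 z}{24 + z}$
$l{\left(n,y \right)} = 518 + n y$ ($l{\left(n,y \right)} = n y + 518 = 518 + n y$)
$- l{\left(Q{\left(H{\left(5 \right)} \right)},533 \right)} = - (518 + \frac{2 \left(-5 - 5\right)}{24 - 10} \cdot 533) = - (518 + 2 \left(-10\right) \frac{1}{24 - 10} \cdot 533) = - (518 + 2 \left(-10\right) \frac{1}{14} \cdot 533) = - (518 - \frac{5330}{7}) = \left(-1\right) \left(- \frac{1704}{7}\right) = \frac{1704}{7}$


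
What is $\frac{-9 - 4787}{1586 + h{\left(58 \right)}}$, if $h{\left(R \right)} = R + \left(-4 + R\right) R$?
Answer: $- \frac{1199}{1194} \approx -1.0042$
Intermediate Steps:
$h{\left(R \right)} = R + R \left(-4 + R\right)$
$\frac{-9 - 4787}{1586 + h{\left(58 \right)}} = \frac{-9 - 4787}{1586 + 58 \left(-3 + 58\right)} = - \frac{4796}{1586 + 58 \cdot 55} = - \frac{4796}{1586 + 3190} = - \frac{4796}{4776} = \left(-4796\right) \frac{1}{4776} = - \frac{1199}{1194}$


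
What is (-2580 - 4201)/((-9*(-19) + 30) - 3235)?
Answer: 6781/3034 ≈ 2.2350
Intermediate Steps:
(-2580 - 4201)/((-9*(-19) + 30) - 3235) = -6781/((171 + 30) - 3235) = -6781/(201 - 3235) = -6781/(-3034) = -6781*(-1/3034) = 6781/3034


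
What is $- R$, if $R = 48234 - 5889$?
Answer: $-42345$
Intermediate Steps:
$R = 42345$ ($R = 48234 - 5889 = 42345$)
$- R = \left(-1\right) 42345 = -42345$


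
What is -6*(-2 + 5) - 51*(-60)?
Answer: 3042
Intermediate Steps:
-6*(-2 + 5) - 51*(-60) = -6*3 + 3060 = -18 + 3060 = 3042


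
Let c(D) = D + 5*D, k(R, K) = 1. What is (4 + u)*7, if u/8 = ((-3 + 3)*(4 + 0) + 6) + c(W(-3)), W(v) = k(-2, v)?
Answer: 700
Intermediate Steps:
W(v) = 1
c(D) = 6*D
u = 96 (u = 8*(((-3 + 3)*(4 + 0) + 6) + 6*1) = 8*((0*4 + 6) + 6) = 8*((0 + 6) + 6) = 8*(6 + 6) = 8*12 = 96)
(4 + u)*7 = (4 + 96)*7 = 100*7 = 700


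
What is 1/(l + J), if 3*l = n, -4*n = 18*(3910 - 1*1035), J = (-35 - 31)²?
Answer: 2/87 ≈ 0.022988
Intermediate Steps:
J = 4356 (J = (-66)² = 4356)
n = -25875/2 (n = -9*(3910 - 1*1035)/2 = -9*(3910 - 1035)/2 = -9*2875/2 = -¼*51750 = -25875/2 ≈ -12938.)
l = -8625/2 (l = (⅓)*(-25875/2) = -8625/2 ≈ -4312.5)
1/(l + J) = 1/(-8625/2 + 4356) = 1/(87/2) = 2/87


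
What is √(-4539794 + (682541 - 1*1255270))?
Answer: I*√5112523 ≈ 2261.1*I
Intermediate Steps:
√(-4539794 + (682541 - 1*1255270)) = √(-4539794 + (682541 - 1255270)) = √(-4539794 - 572729) = √(-5112523) = I*√5112523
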